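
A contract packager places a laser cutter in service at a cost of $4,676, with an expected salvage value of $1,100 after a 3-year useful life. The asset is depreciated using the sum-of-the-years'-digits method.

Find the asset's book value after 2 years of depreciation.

$1,696

Depreciable base = $4,676 − $1,100 = $3,576.
Sum of the years' digits = 3+2+1 = 6.
Year 1: $3,576 × 3/6 = $1,788. Book value $2,888.
Year 2: $3,576 × 2/6 = $1,192. Book value $1,696.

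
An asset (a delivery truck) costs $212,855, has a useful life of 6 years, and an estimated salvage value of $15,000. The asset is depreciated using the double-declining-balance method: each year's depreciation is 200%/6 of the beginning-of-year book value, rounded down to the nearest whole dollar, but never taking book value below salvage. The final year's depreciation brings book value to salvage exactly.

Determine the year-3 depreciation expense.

Depreciable base = $212,855 − $15,000 = $197,855.
Year 1: ⌊$212,855 × 200%/6⌋ = $70,951. Book value $141,904.
Year 2: ⌊$141,904 × 200%/6⌋ = $47,301. Book value $94,603.
Year 3: ⌊$94,603 × 200%/6⌋ = $31,534. Book value $63,069.

$31,534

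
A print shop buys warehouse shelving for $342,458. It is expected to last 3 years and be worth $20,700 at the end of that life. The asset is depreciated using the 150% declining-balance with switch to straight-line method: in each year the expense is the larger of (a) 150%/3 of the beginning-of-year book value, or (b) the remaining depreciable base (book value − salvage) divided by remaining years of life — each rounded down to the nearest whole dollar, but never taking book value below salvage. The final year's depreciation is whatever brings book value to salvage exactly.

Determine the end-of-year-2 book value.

$85,615

Depreciable base = $342,458 − $20,700 = $321,758.
Year 1: DB = ⌊$342,458 × 150%/3⌋ = $171,229; SL = ⌊$321,758/3⌋ = $107,252 → take DB $171,229. Book value $171,229.
Year 2: DB = ⌊$171,229 × 150%/3⌋ = $85,614; SL = ⌊$150,529/2⌋ = $75,264 → take DB $85,614. Book value $85,615.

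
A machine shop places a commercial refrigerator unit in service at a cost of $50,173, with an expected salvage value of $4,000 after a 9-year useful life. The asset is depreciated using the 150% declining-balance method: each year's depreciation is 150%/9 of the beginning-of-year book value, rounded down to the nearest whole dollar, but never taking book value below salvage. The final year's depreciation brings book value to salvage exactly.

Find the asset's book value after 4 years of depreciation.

Depreciable base = $50,173 − $4,000 = $46,173.
Year 1: ⌊$50,173 × 150%/9⌋ = $8,362. Book value $41,811.
Year 2: ⌊$41,811 × 150%/9⌋ = $6,968. Book value $34,843.
Year 3: ⌊$34,843 × 150%/9⌋ = $5,807. Book value $29,036.
Year 4: ⌊$29,036 × 150%/9⌋ = $4,839. Book value $24,197.

$24,197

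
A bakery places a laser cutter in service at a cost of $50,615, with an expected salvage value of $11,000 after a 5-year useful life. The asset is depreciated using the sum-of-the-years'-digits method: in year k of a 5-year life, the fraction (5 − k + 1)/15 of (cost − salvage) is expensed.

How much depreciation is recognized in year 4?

Depreciable base = $50,615 − $11,000 = $39,615.
Sum of the years' digits = 5+4+3+2+1 = 15.
Year 1: $39,615 × 5/15 = $13,205. Book value $37,410.
Year 2: $39,615 × 4/15 = $10,564. Book value $26,846.
Year 3: $39,615 × 3/15 = $7,923. Book value $18,923.
Year 4: $39,615 × 2/15 = $5,282. Book value $13,641.

$5,282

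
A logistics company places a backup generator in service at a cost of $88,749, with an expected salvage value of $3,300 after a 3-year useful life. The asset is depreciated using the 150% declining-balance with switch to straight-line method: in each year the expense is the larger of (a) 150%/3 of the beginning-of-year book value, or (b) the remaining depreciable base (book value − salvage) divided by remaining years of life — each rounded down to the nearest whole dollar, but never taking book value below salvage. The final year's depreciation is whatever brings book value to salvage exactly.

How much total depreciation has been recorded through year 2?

Depreciable base = $88,749 − $3,300 = $85,449.
Year 1: DB = ⌊$88,749 × 150%/3⌋ = $44,374; SL = ⌊$85,449/3⌋ = $28,483 → take DB $44,374. Book value $44,375.
Year 2: DB = ⌊$44,375 × 150%/3⌋ = $22,187; SL = ⌊$41,075/2⌋ = $20,537 → take DB $22,187. Book value $22,188.
Accumulated through year 2 = $88,749 − $22,188 = $66,561.

$66,561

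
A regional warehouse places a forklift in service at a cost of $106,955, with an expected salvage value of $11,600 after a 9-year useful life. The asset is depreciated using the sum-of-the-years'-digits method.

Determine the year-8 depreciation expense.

Depreciable base = $106,955 − $11,600 = $95,355.
Sum of the years' digits = 9+8+7+6+5+4+3+2+1 = 45.
Year 1: $95,355 × 9/45 = $19,071. Book value $87,884.
Year 2: $95,355 × 8/45 = $16,952. Book value $70,932.
Year 3: $95,355 × 7/45 = $14,833. Book value $56,099.
Year 4: $95,355 × 6/45 = $12,714. Book value $43,385.
Year 5: $95,355 × 5/45 = $10,595. Book value $32,790.
Year 6: $95,355 × 4/45 = $8,476. Book value $24,314.
Year 7: $95,355 × 3/45 = $6,357. Book value $17,957.
Year 8: $95,355 × 2/45 = $4,238. Book value $13,719.

$4,238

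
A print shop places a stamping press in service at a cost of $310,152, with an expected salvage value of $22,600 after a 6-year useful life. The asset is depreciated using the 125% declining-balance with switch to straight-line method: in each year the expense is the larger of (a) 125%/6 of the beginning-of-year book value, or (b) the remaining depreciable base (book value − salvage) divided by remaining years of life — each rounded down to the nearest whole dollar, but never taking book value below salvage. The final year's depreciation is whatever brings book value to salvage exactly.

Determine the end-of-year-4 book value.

Depreciable base = $310,152 − $22,600 = $287,552.
Year 1: DB = ⌊$310,152 × 125%/6⌋ = $64,615; SL = ⌊$287,552/6⌋ = $47,925 → take DB $64,615. Book value $245,537.
Year 2: DB = ⌊$245,537 × 125%/6⌋ = $51,153; SL = ⌊$222,937/5⌋ = $44,587 → take DB $51,153. Book value $194,384.
Year 3: DB = ⌊$194,384 × 125%/6⌋ = $40,496; SL = ⌊$171,784/4⌋ = $42,946 → take SL $42,946. Book value $151,438.
Year 4: DB = ⌊$151,438 × 125%/6⌋ = $31,549; SL = ⌊$128,838/3⌋ = $42,946 → take SL $42,946. Book value $108,492.

$108,492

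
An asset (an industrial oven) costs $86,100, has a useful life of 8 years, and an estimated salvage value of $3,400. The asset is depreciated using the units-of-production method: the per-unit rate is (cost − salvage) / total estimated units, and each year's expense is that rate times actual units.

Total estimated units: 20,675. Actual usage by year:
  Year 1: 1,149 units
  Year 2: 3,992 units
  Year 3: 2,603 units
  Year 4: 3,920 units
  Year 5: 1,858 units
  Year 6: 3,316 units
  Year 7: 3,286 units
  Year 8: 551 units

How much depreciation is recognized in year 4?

$15,680

Depreciable base = $86,100 − $3,400 = $82,700.
Rate = $82,700 / 20,675 units = $4 per unit.
Year 1: 1,149 × $4 = $4,596. Book value $81,504.
Year 2: 3,992 × $4 = $15,968. Book value $65,536.
Year 3: 2,603 × $4 = $10,412. Book value $55,124.
Year 4: 3,920 × $4 = $15,680. Book value $39,444.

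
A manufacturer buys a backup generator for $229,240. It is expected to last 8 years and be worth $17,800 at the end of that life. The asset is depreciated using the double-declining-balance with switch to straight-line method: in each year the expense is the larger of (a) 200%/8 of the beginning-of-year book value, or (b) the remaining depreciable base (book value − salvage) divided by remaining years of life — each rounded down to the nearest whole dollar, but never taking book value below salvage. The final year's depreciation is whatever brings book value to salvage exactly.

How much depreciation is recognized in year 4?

$24,177

Depreciable base = $229,240 − $17,800 = $211,440.
Year 1: DB = ⌊$229,240 × 200%/8⌋ = $57,310; SL = ⌊$211,440/8⌋ = $26,430 → take DB $57,310. Book value $171,930.
Year 2: DB = ⌊$171,930 × 200%/8⌋ = $42,982; SL = ⌊$154,130/7⌋ = $22,018 → take DB $42,982. Book value $128,948.
Year 3: DB = ⌊$128,948 × 200%/8⌋ = $32,237; SL = ⌊$111,148/6⌋ = $18,524 → take DB $32,237. Book value $96,711.
Year 4: DB = ⌊$96,711 × 200%/8⌋ = $24,177; SL = ⌊$78,911/5⌋ = $15,782 → take DB $24,177. Book value $72,534.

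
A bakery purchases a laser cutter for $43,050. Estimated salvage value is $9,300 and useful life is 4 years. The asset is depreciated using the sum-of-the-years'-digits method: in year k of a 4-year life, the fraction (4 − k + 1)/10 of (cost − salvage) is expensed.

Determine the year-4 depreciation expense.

Depreciable base = $43,050 − $9,300 = $33,750.
Sum of the years' digits = 4+3+2+1 = 10.
Year 1: $33,750 × 4/10 = $13,500. Book value $29,550.
Year 2: $33,750 × 3/10 = $10,125. Book value $19,425.
Year 3: $33,750 × 2/10 = $6,750. Book value $12,675.
Year 4: $33,750 × 1/10 = $3,375. Book value $9,300.

$3,375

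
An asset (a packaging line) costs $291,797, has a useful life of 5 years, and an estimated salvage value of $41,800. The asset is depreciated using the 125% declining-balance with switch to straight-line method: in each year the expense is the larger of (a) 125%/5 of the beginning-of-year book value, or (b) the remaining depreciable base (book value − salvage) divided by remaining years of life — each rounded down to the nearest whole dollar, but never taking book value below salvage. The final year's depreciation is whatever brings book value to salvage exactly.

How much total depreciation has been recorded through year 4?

$209,346

Depreciable base = $291,797 − $41,800 = $249,997.
Year 1: DB = ⌊$291,797 × 125%/5⌋ = $72,949; SL = ⌊$249,997/5⌋ = $49,999 → take DB $72,949. Book value $218,848.
Year 2: DB = ⌊$218,848 × 125%/5⌋ = $54,712; SL = ⌊$177,048/4⌋ = $44,262 → take DB $54,712. Book value $164,136.
Year 3: DB = ⌊$164,136 × 125%/5⌋ = $41,034; SL = ⌊$122,336/3⌋ = $40,778 → take DB $41,034. Book value $123,102.
Year 4: DB = ⌊$123,102 × 125%/5⌋ = $30,775; SL = ⌊$81,302/2⌋ = $40,651 → take SL $40,651. Book value $82,451.
Accumulated through year 4 = $291,797 − $82,451 = $209,346.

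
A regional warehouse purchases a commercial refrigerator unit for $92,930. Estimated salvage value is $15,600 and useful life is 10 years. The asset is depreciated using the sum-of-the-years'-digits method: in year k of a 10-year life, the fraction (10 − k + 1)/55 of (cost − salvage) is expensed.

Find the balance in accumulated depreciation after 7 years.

Depreciable base = $92,930 − $15,600 = $77,330.
Sum of the years' digits = 10+9+8+7+6+5+4+3+2+1 = 55.
Year 1: $77,330 × 10/55 = $14,060. Book value $78,870.
Year 2: $77,330 × 9/55 = $12,654. Book value $66,216.
Year 3: $77,330 × 8/55 = $11,248. Book value $54,968.
Year 4: $77,330 × 7/55 = $9,842. Book value $45,126.
Year 5: $77,330 × 6/55 = $8,436. Book value $36,690.
Year 6: $77,330 × 5/55 = $7,030. Book value $29,660.
Year 7: $77,330 × 4/55 = $5,624. Book value $24,036.
Accumulated through year 7 = $92,930 − $24,036 = $68,894.

$68,894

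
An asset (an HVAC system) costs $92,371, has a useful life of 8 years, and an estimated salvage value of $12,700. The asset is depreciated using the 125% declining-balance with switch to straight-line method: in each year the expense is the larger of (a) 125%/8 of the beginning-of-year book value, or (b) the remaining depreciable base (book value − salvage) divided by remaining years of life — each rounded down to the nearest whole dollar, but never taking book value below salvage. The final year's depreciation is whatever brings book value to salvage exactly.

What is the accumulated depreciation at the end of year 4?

$45,553

Depreciable base = $92,371 − $12,700 = $79,671.
Year 1: DB = ⌊$92,371 × 125%/8⌋ = $14,432; SL = ⌊$79,671/8⌋ = $9,958 → take DB $14,432. Book value $77,939.
Year 2: DB = ⌊$77,939 × 125%/8⌋ = $12,177; SL = ⌊$65,239/7⌋ = $9,319 → take DB $12,177. Book value $65,762.
Year 3: DB = ⌊$65,762 × 125%/8⌋ = $10,275; SL = ⌊$53,062/6⌋ = $8,843 → take DB $10,275. Book value $55,487.
Year 4: DB = ⌊$55,487 × 125%/8⌋ = $8,669; SL = ⌊$42,787/5⌋ = $8,557 → take DB $8,669. Book value $46,818.
Accumulated through year 4 = $92,371 − $46,818 = $45,553.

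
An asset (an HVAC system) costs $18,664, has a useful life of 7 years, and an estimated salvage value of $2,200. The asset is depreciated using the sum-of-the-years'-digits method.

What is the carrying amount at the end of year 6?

$2,788

Depreciable base = $18,664 − $2,200 = $16,464.
Sum of the years' digits = 7+6+5+4+3+2+1 = 28.
Year 1: $16,464 × 7/28 = $4,116. Book value $14,548.
Year 2: $16,464 × 6/28 = $3,528. Book value $11,020.
Year 3: $16,464 × 5/28 = $2,940. Book value $8,080.
Year 4: $16,464 × 4/28 = $2,352. Book value $5,728.
Year 5: $16,464 × 3/28 = $1,764. Book value $3,964.
Year 6: $16,464 × 2/28 = $1,176. Book value $2,788.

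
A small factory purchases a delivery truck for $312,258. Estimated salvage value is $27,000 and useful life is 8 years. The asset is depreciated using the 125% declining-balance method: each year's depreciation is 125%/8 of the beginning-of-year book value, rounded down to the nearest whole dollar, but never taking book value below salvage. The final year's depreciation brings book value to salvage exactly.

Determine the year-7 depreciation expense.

Depreciable base = $312,258 − $27,000 = $285,258.
Year 1: ⌊$312,258 × 125%/8⌋ = $48,790. Book value $263,468.
Year 2: ⌊$263,468 × 125%/8⌋ = $41,166. Book value $222,302.
Year 3: ⌊$222,302 × 125%/8⌋ = $34,734. Book value $187,568.
Year 4: ⌊$187,568 × 125%/8⌋ = $29,307. Book value $158,261.
Year 5: ⌊$158,261 × 125%/8⌋ = $24,728. Book value $133,533.
Year 6: ⌊$133,533 × 125%/8⌋ = $20,864. Book value $112,669.
Year 7: ⌊$112,669 × 125%/8⌋ = $17,604. Book value $95,065.

$17,604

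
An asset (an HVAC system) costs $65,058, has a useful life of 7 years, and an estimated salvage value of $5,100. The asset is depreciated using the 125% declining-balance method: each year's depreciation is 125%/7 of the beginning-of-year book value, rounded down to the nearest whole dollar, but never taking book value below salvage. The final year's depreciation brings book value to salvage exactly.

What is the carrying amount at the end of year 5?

Depreciable base = $65,058 − $5,100 = $59,958.
Year 1: ⌊$65,058 × 125%/7⌋ = $11,617. Book value $53,441.
Year 2: ⌊$53,441 × 125%/7⌋ = $9,543. Book value $43,898.
Year 3: ⌊$43,898 × 125%/7⌋ = $7,838. Book value $36,060.
Year 4: ⌊$36,060 × 125%/7⌋ = $6,439. Book value $29,621.
Year 5: ⌊$29,621 × 125%/7⌋ = $5,289. Book value $24,332.

$24,332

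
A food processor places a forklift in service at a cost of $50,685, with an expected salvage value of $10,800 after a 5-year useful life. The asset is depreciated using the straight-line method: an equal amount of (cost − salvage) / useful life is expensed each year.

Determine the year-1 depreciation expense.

Depreciable base = $50,685 − $10,800 = $39,885.
Annual expense = $39,885 / 5 = $7,977.

$7,977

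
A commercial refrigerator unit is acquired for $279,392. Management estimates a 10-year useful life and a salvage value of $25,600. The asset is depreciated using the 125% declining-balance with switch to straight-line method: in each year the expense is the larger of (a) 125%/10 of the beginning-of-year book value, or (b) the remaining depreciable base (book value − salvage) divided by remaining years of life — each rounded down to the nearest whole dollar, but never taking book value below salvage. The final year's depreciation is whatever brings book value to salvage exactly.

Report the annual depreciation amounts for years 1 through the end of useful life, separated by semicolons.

Depreciable base = $279,392 − $25,600 = $253,792.
Year 1: DB = ⌊$279,392 × 125%/10⌋ = $34,924; SL = ⌊$253,792/10⌋ = $25,379 → take DB $34,924. Book value $244,468.
Year 2: DB = ⌊$244,468 × 125%/10⌋ = $30,558; SL = ⌊$218,868/9⌋ = $24,318 → take DB $30,558. Book value $213,910.
Year 3: DB = ⌊$213,910 × 125%/10⌋ = $26,738; SL = ⌊$188,310/8⌋ = $23,538 → take DB $26,738. Book value $187,172.
Year 4: DB = ⌊$187,172 × 125%/10⌋ = $23,396; SL = ⌊$161,572/7⌋ = $23,081 → take DB $23,396. Book value $163,776.
Year 5: DB = ⌊$163,776 × 125%/10⌋ = $20,472; SL = ⌊$138,176/6⌋ = $23,029 → take SL $23,029. Book value $140,747.
Year 6: DB = ⌊$140,747 × 125%/10⌋ = $17,593; SL = ⌊$115,147/5⌋ = $23,029 → take SL $23,029. Book value $117,718.
Year 7: DB = ⌊$117,718 × 125%/10⌋ = $14,714; SL = ⌊$92,118/4⌋ = $23,029 → take SL $23,029. Book value $94,689.
Year 8: DB = ⌊$94,689 × 125%/10⌋ = $11,836; SL = ⌊$69,089/3⌋ = $23,029 → take SL $23,029. Book value $71,660.
Year 9: DB = ⌊$71,660 × 125%/10⌋ = $8,957; SL = ⌊$46,060/2⌋ = $23,030 → take SL $23,030. Book value $48,630.
Year 10 (final): $48,630 − $25,600 = $23,030. Book value $25,600.

$34,924; $30,558; $26,738; $23,396; $23,029; $23,029; $23,029; $23,029; $23,030; $23,030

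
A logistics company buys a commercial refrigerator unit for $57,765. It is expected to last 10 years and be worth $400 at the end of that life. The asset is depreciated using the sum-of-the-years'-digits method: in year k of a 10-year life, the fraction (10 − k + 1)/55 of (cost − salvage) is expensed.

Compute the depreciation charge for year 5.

$6,258

Depreciable base = $57,765 − $400 = $57,365.
Sum of the years' digits = 10+9+8+7+6+5+4+3+2+1 = 55.
Year 1: $57,365 × 10/55 = $10,430. Book value $47,335.
Year 2: $57,365 × 9/55 = $9,387. Book value $37,948.
Year 3: $57,365 × 8/55 = $8,344. Book value $29,604.
Year 4: $57,365 × 7/55 = $7,301. Book value $22,303.
Year 5: $57,365 × 6/55 = $6,258. Book value $16,045.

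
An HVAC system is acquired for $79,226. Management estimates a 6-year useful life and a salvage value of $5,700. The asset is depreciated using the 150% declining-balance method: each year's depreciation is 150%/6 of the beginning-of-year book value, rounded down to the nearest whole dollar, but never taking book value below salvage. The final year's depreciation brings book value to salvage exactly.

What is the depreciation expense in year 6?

Depreciable base = $79,226 − $5,700 = $73,526.
Year 1: ⌊$79,226 × 150%/6⌋ = $19,806. Book value $59,420.
Year 2: ⌊$59,420 × 150%/6⌋ = $14,855. Book value $44,565.
Year 3: ⌊$44,565 × 150%/6⌋ = $11,141. Book value $33,424.
Year 4: ⌊$33,424 × 150%/6⌋ = $8,356. Book value $25,068.
Year 5: ⌊$25,068 × 150%/6⌋ = $6,267. Book value $18,801.
Year 6 (final): $18,801 − $5,700 = $13,101. Book value $5,700.

$13,101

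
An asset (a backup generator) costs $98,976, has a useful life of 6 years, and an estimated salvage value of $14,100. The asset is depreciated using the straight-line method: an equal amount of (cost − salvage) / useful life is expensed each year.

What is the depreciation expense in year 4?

$14,146

Depreciable base = $98,976 − $14,100 = $84,876.
Annual expense = $84,876 / 6 = $14,146.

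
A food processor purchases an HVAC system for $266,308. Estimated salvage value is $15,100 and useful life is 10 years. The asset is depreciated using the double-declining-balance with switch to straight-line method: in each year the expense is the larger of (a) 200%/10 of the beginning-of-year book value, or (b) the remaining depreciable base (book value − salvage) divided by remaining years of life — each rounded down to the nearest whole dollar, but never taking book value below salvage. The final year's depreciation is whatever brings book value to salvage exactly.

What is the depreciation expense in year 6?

Depreciable base = $266,308 − $15,100 = $251,208.
Year 1: DB = ⌊$266,308 × 200%/10⌋ = $53,261; SL = ⌊$251,208/10⌋ = $25,120 → take DB $53,261. Book value $213,047.
Year 2: DB = ⌊$213,047 × 200%/10⌋ = $42,609; SL = ⌊$197,947/9⌋ = $21,994 → take DB $42,609. Book value $170,438.
Year 3: DB = ⌊$170,438 × 200%/10⌋ = $34,087; SL = ⌊$155,338/8⌋ = $19,417 → take DB $34,087. Book value $136,351.
Year 4: DB = ⌊$136,351 × 200%/10⌋ = $27,270; SL = ⌊$121,251/7⌋ = $17,321 → take DB $27,270. Book value $109,081.
Year 5: DB = ⌊$109,081 × 200%/10⌋ = $21,816; SL = ⌊$93,981/6⌋ = $15,663 → take DB $21,816. Book value $87,265.
Year 6: DB = ⌊$87,265 × 200%/10⌋ = $17,453; SL = ⌊$72,165/5⌋ = $14,433 → take DB $17,453. Book value $69,812.

$17,453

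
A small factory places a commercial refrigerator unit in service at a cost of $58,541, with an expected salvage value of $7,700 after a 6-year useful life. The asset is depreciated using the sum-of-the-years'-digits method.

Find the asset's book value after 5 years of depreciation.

$10,121

Depreciable base = $58,541 − $7,700 = $50,841.
Sum of the years' digits = 6+5+4+3+2+1 = 21.
Year 1: $50,841 × 6/21 = $14,526. Book value $44,015.
Year 2: $50,841 × 5/21 = $12,105. Book value $31,910.
Year 3: $50,841 × 4/21 = $9,684. Book value $22,226.
Year 4: $50,841 × 3/21 = $7,263. Book value $14,963.
Year 5: $50,841 × 2/21 = $4,842. Book value $10,121.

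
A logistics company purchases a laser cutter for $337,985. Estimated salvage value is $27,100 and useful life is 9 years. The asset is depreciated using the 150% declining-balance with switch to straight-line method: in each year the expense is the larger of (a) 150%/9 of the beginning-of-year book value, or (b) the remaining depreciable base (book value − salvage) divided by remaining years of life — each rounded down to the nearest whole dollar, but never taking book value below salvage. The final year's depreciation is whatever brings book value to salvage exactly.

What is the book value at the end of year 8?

Depreciable base = $337,985 − $27,100 = $310,885.
Year 1: DB = ⌊$337,985 × 150%/9⌋ = $56,330; SL = ⌊$310,885/9⌋ = $34,542 → take DB $56,330. Book value $281,655.
Year 2: DB = ⌊$281,655 × 150%/9⌋ = $46,942; SL = ⌊$254,555/8⌋ = $31,819 → take DB $46,942. Book value $234,713.
Year 3: DB = ⌊$234,713 × 150%/9⌋ = $39,118; SL = ⌊$207,613/7⌋ = $29,659 → take DB $39,118. Book value $195,595.
Year 4: DB = ⌊$195,595 × 150%/9⌋ = $32,599; SL = ⌊$168,495/6⌋ = $28,082 → take DB $32,599. Book value $162,996.
Year 5: DB = ⌊$162,996 × 150%/9⌋ = $27,166; SL = ⌊$135,896/5⌋ = $27,179 → take SL $27,179. Book value $135,817.
Year 6: DB = ⌊$135,817 × 150%/9⌋ = $22,636; SL = ⌊$108,717/4⌋ = $27,179 → take SL $27,179. Book value $108,638.
Year 7: DB = ⌊$108,638 × 150%/9⌋ = $18,106; SL = ⌊$81,538/3⌋ = $27,179 → take SL $27,179. Book value $81,459.
Year 8: DB = ⌊$81,459 × 150%/9⌋ = $13,576; SL = ⌊$54,359/2⌋ = $27,179 → take SL $27,179. Book value $54,280.

$54,280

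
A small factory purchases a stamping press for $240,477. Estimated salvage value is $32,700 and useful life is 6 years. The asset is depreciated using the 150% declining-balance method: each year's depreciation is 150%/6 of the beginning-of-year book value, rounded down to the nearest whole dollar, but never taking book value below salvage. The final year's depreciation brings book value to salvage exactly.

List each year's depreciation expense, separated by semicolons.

Depreciable base = $240,477 − $32,700 = $207,777.
Year 1: ⌊$240,477 × 150%/6⌋ = $60,119. Book value $180,358.
Year 2: ⌊$180,358 × 150%/6⌋ = $45,089. Book value $135,269.
Year 3: ⌊$135,269 × 150%/6⌋ = $33,817. Book value $101,452.
Year 4: ⌊$101,452 × 150%/6⌋ = $25,363. Book value $76,089.
Year 5: ⌊$76,089 × 150%/6⌋ = $19,022. Book value $57,067.
Year 6 (final): $57,067 − $32,700 = $24,367. Book value $32,700.

$60,119; $45,089; $33,817; $25,363; $19,022; $24,367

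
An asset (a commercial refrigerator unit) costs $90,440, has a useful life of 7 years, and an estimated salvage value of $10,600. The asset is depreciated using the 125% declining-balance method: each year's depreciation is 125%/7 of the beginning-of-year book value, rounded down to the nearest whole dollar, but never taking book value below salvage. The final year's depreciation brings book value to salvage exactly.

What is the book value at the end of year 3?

Depreciable base = $90,440 − $10,600 = $79,840.
Year 1: ⌊$90,440 × 125%/7⌋ = $16,150. Book value $74,290.
Year 2: ⌊$74,290 × 125%/7⌋ = $13,266. Book value $61,024.
Year 3: ⌊$61,024 × 125%/7⌋ = $10,897. Book value $50,127.

$50,127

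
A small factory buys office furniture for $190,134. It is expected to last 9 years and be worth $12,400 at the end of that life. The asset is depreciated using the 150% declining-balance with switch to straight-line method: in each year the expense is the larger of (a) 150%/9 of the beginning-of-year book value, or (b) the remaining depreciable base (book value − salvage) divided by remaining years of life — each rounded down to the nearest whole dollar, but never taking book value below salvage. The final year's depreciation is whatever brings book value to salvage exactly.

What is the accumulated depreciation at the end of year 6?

Depreciable base = $190,134 − $12,400 = $177,734.
Year 1: DB = ⌊$190,134 × 150%/9⌋ = $31,689; SL = ⌊$177,734/9⌋ = $19,748 → take DB $31,689. Book value $158,445.
Year 2: DB = ⌊$158,445 × 150%/9⌋ = $26,407; SL = ⌊$146,045/8⌋ = $18,255 → take DB $26,407. Book value $132,038.
Year 3: DB = ⌊$132,038 × 150%/9⌋ = $22,006; SL = ⌊$119,638/7⌋ = $17,091 → take DB $22,006. Book value $110,032.
Year 4: DB = ⌊$110,032 × 150%/9⌋ = $18,338; SL = ⌊$97,632/6⌋ = $16,272 → take DB $18,338. Book value $91,694.
Year 5: DB = ⌊$91,694 × 150%/9⌋ = $15,282; SL = ⌊$79,294/5⌋ = $15,858 → take SL $15,858. Book value $75,836.
Year 6: DB = ⌊$75,836 × 150%/9⌋ = $12,639; SL = ⌊$63,436/4⌋ = $15,859 → take SL $15,859. Book value $59,977.
Accumulated through year 6 = $190,134 − $59,977 = $130,157.

$130,157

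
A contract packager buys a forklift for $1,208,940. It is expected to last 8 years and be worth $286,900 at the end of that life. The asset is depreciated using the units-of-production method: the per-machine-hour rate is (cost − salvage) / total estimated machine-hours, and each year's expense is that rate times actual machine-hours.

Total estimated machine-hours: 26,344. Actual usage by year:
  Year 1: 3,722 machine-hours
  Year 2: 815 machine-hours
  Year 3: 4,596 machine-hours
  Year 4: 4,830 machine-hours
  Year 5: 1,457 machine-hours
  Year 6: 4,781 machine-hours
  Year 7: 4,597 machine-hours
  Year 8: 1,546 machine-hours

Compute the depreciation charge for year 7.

Depreciable base = $1,208,940 − $286,900 = $922,040.
Rate = $922,040 / 26,344 machine-hours = $35 per machine-hour.
Year 1: 3,722 × $35 = $130,270. Book value $1,078,670.
Year 2: 815 × $35 = $28,525. Book value $1,050,145.
Year 3: 4,596 × $35 = $160,860. Book value $889,285.
Year 4: 4,830 × $35 = $169,050. Book value $720,235.
Year 5: 1,457 × $35 = $50,995. Book value $669,240.
Year 6: 4,781 × $35 = $167,335. Book value $501,905.
Year 7: 4,597 × $35 = $160,895. Book value $341,010.

$160,895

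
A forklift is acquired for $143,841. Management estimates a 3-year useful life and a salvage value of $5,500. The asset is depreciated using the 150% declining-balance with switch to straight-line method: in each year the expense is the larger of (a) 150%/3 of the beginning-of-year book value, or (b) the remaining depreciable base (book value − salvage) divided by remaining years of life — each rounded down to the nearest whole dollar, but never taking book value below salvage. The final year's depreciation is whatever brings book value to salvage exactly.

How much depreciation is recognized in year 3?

$30,461

Depreciable base = $143,841 − $5,500 = $138,341.
Year 1: DB = ⌊$143,841 × 150%/3⌋ = $71,920; SL = ⌊$138,341/3⌋ = $46,113 → take DB $71,920. Book value $71,921.
Year 2: DB = ⌊$71,921 × 150%/3⌋ = $35,960; SL = ⌊$66,421/2⌋ = $33,210 → take DB $35,960. Book value $35,961.
Year 3 (final): $35,961 − $5,500 = $30,461. Book value $5,500.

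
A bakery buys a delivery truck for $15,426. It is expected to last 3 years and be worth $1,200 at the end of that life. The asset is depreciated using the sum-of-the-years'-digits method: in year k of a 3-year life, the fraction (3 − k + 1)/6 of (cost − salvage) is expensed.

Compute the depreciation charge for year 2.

Depreciable base = $15,426 − $1,200 = $14,226.
Sum of the years' digits = 3+2+1 = 6.
Year 1: $14,226 × 3/6 = $7,113. Book value $8,313.
Year 2: $14,226 × 2/6 = $4,742. Book value $3,571.

$4,742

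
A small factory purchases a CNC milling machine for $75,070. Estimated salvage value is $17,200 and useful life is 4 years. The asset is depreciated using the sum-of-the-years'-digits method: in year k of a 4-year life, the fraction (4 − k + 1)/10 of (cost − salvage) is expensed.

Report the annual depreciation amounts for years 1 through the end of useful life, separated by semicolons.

Depreciable base = $75,070 − $17,200 = $57,870.
Sum of the years' digits = 4+3+2+1 = 10.
Year 1: $57,870 × 4/10 = $23,148. Book value $51,922.
Year 2: $57,870 × 3/10 = $17,361. Book value $34,561.
Year 3: $57,870 × 2/10 = $11,574. Book value $22,987.
Year 4: $57,870 × 1/10 = $5,787. Book value $17,200.

$23,148; $17,361; $11,574; $5,787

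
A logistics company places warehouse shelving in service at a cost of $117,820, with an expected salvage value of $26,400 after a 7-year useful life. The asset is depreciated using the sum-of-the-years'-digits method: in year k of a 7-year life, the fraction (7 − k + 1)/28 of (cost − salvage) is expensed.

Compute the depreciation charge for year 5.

$9,795

Depreciable base = $117,820 − $26,400 = $91,420.
Sum of the years' digits = 7+6+5+4+3+2+1 = 28.
Year 1: $91,420 × 7/28 = $22,855. Book value $94,965.
Year 2: $91,420 × 6/28 = $19,590. Book value $75,375.
Year 3: $91,420 × 5/28 = $16,325. Book value $59,050.
Year 4: $91,420 × 4/28 = $13,060. Book value $45,990.
Year 5: $91,420 × 3/28 = $9,795. Book value $36,195.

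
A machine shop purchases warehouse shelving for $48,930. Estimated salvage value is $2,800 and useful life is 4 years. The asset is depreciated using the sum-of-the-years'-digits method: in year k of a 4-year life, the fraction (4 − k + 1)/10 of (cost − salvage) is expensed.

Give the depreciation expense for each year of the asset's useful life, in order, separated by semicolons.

$18,452; $13,839; $9,226; $4,613

Depreciable base = $48,930 − $2,800 = $46,130.
Sum of the years' digits = 4+3+2+1 = 10.
Year 1: $46,130 × 4/10 = $18,452. Book value $30,478.
Year 2: $46,130 × 3/10 = $13,839. Book value $16,639.
Year 3: $46,130 × 2/10 = $9,226. Book value $7,413.
Year 4: $46,130 × 1/10 = $4,613. Book value $2,800.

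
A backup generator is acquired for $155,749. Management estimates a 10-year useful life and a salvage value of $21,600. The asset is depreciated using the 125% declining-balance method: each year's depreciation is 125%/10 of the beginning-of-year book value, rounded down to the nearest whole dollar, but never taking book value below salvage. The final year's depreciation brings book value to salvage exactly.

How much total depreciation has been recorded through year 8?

$102,229

Depreciable base = $155,749 − $21,600 = $134,149.
Year 1: ⌊$155,749 × 125%/10⌋ = $19,468. Book value $136,281.
Year 2: ⌊$136,281 × 125%/10⌋ = $17,035. Book value $119,246.
Year 3: ⌊$119,246 × 125%/10⌋ = $14,905. Book value $104,341.
Year 4: ⌊$104,341 × 125%/10⌋ = $13,042. Book value $91,299.
Year 5: ⌊$91,299 × 125%/10⌋ = $11,412. Book value $79,887.
Year 6: ⌊$79,887 × 125%/10⌋ = $9,985. Book value $69,902.
Year 7: ⌊$69,902 × 125%/10⌋ = $8,737. Book value $61,165.
Year 8: ⌊$61,165 × 125%/10⌋ = $7,645. Book value $53,520.
Accumulated through year 8 = $155,749 − $53,520 = $102,229.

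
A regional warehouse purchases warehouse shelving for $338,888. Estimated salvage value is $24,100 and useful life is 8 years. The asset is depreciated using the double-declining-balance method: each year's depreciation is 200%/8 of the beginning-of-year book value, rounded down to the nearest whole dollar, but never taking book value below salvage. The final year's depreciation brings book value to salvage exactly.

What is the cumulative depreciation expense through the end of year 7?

Depreciable base = $338,888 − $24,100 = $314,788.
Year 1: ⌊$338,888 × 200%/8⌋ = $84,722. Book value $254,166.
Year 2: ⌊$254,166 × 200%/8⌋ = $63,541. Book value $190,625.
Year 3: ⌊$190,625 × 200%/8⌋ = $47,656. Book value $142,969.
Year 4: ⌊$142,969 × 200%/8⌋ = $35,742. Book value $107,227.
Year 5: ⌊$107,227 × 200%/8⌋ = $26,806. Book value $80,421.
Year 6: ⌊$80,421 × 200%/8⌋ = $20,105. Book value $60,316.
Year 7: ⌊$60,316 × 200%/8⌋ = $15,079. Book value $45,237.
Accumulated through year 7 = $338,888 − $45,237 = $293,651.

$293,651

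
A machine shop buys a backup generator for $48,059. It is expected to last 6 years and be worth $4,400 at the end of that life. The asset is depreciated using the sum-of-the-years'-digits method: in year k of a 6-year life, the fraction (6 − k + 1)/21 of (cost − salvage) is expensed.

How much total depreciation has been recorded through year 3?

Depreciable base = $48,059 − $4,400 = $43,659.
Sum of the years' digits = 6+5+4+3+2+1 = 21.
Year 1: $43,659 × 6/21 = $12,474. Book value $35,585.
Year 2: $43,659 × 5/21 = $10,395. Book value $25,190.
Year 3: $43,659 × 4/21 = $8,316. Book value $16,874.
Accumulated through year 3 = $48,059 − $16,874 = $31,185.

$31,185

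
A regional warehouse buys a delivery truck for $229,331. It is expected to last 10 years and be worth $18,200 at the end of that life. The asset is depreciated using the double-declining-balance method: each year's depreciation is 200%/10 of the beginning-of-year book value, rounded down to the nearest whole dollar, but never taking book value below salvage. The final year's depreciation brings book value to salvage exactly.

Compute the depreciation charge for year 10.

Depreciable base = $229,331 − $18,200 = $211,131.
Year 1: ⌊$229,331 × 200%/10⌋ = $45,866. Book value $183,465.
Year 2: ⌊$183,465 × 200%/10⌋ = $36,693. Book value $146,772.
Year 3: ⌊$146,772 × 200%/10⌋ = $29,354. Book value $117,418.
Year 4: ⌊$117,418 × 200%/10⌋ = $23,483. Book value $93,935.
Year 5: ⌊$93,935 × 200%/10⌋ = $18,787. Book value $75,148.
Year 6: ⌊$75,148 × 200%/10⌋ = $15,029. Book value $60,119.
Year 7: ⌊$60,119 × 200%/10⌋ = $12,023. Book value $48,096.
Year 8: ⌊$48,096 × 200%/10⌋ = $9,619. Book value $38,477.
Year 9: ⌊$38,477 × 200%/10⌋ = $7,695. Book value $30,782.
Year 10 (final): $30,782 − $18,200 = $12,582. Book value $18,200.

$12,582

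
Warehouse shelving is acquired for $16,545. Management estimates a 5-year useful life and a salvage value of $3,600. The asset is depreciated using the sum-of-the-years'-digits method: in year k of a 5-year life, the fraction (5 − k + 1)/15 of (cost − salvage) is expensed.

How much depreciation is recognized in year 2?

$3,452

Depreciable base = $16,545 − $3,600 = $12,945.
Sum of the years' digits = 5+4+3+2+1 = 15.
Year 1: $12,945 × 5/15 = $4,315. Book value $12,230.
Year 2: $12,945 × 4/15 = $3,452. Book value $8,778.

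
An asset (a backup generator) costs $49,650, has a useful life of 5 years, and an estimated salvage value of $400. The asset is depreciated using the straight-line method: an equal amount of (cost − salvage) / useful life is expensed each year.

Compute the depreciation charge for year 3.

Depreciable base = $49,650 − $400 = $49,250.
Annual expense = $49,250 / 5 = $9,850.

$9,850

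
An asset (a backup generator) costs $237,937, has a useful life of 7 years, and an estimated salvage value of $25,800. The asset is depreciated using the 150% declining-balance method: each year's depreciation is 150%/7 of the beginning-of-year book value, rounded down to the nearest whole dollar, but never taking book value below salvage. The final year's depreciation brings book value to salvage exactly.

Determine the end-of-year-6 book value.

Depreciable base = $237,937 − $25,800 = $212,137.
Year 1: ⌊$237,937 × 150%/7⌋ = $50,986. Book value $186,951.
Year 2: ⌊$186,951 × 150%/7⌋ = $40,060. Book value $146,891.
Year 3: ⌊$146,891 × 150%/7⌋ = $31,476. Book value $115,415.
Year 4: ⌊$115,415 × 150%/7⌋ = $24,731. Book value $90,684.
Year 5: ⌊$90,684 × 150%/7⌋ = $19,432. Book value $71,252.
Year 6: ⌊$71,252 × 150%/7⌋ = $15,268. Book value $55,984.

$55,984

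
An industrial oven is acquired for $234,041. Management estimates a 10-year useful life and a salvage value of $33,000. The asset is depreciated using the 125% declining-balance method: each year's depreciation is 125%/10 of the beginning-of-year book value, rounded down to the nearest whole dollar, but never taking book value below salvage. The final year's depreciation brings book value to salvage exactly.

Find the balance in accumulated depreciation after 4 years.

Depreciable base = $234,041 − $33,000 = $201,041.
Year 1: ⌊$234,041 × 125%/10⌋ = $29,255. Book value $204,786.
Year 2: ⌊$204,786 × 125%/10⌋ = $25,598. Book value $179,188.
Year 3: ⌊$179,188 × 125%/10⌋ = $22,398. Book value $156,790.
Year 4: ⌊$156,790 × 125%/10⌋ = $19,598. Book value $137,192.
Accumulated through year 4 = $234,041 − $137,192 = $96,849.

$96,849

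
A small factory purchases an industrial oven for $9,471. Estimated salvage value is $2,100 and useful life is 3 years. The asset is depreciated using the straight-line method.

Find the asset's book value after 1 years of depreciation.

Depreciable base = $9,471 − $2,100 = $7,371.
Annual expense = $7,371 / 3 = $2,457.
End of year 1: book value $7,014.

$7,014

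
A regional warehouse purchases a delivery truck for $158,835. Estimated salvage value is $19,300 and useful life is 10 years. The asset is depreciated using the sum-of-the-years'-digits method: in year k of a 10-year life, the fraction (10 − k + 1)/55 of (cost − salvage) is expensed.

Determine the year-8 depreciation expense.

$7,611

Depreciable base = $158,835 − $19,300 = $139,535.
Sum of the years' digits = 10+9+8+7+6+5+4+3+2+1 = 55.
Year 1: $139,535 × 10/55 = $25,370. Book value $133,465.
Year 2: $139,535 × 9/55 = $22,833. Book value $110,632.
Year 3: $139,535 × 8/55 = $20,296. Book value $90,336.
Year 4: $139,535 × 7/55 = $17,759. Book value $72,577.
Year 5: $139,535 × 6/55 = $15,222. Book value $57,355.
Year 6: $139,535 × 5/55 = $12,685. Book value $44,670.
Year 7: $139,535 × 4/55 = $10,148. Book value $34,522.
Year 8: $139,535 × 3/55 = $7,611. Book value $26,911.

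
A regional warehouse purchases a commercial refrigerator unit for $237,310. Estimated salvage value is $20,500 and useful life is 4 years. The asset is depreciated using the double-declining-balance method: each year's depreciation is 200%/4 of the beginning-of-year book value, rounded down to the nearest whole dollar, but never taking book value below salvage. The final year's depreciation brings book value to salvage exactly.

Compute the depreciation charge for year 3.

Depreciable base = $237,310 − $20,500 = $216,810.
Year 1: ⌊$237,310 × 200%/4⌋ = $118,655. Book value $118,655.
Year 2: ⌊$118,655 × 200%/4⌋ = $59,327. Book value $59,328.
Year 3: ⌊$59,328 × 200%/4⌋ = $29,664. Book value $29,664.

$29,664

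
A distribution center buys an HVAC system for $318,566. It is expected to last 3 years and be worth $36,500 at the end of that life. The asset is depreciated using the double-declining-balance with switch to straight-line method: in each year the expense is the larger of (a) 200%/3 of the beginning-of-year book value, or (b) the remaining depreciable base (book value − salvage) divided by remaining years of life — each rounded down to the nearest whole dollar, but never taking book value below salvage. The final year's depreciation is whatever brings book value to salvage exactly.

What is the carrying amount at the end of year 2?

$36,500

Depreciable base = $318,566 − $36,500 = $282,066.
Year 1: DB = ⌊$318,566 × 200%/3⌋ = $212,377; SL = ⌊$282,066/3⌋ = $94,022 → take DB $212,377. Book value $106,189.
Year 2: DB = ⌊$106,189 × 200%/3⌋ = $70,792; SL = ⌊$69,689/2⌋ = $34,844 → take DB $70,792, capped at $69,689. Book value $36,500.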